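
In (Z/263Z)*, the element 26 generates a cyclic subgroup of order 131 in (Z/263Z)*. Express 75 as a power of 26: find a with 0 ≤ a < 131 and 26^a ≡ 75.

21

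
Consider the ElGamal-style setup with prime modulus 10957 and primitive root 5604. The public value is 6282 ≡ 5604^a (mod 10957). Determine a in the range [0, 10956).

Baby-step giant-step with m = ceil(sqrt(10956)) = 105.
Baby table (5604^j mod 10957 for j=0..104):
  0:1  1:5604  2:2054  3:5766  4:471  5:9804  6:3218  7:9407
  8:2701  9:4787  10:3612  11:4069  12:1159  13:8492  14:2917  15:9981
  16:8996  17:427  18:4282  19:498  20:7714  21:3891  22:734  23:4461
  24:6527  25:2842  26:6047  27:8344  28:6257  29:1828  30:10274  31:7418
  32:10571  33:6342  34:7017  35:9552  36:4463  37:6778  38:6950  39:6622
  40:9286  41:3951  42:8264  43:7174  44:1863  45:9188  46:2609  47:4198
  48:913  49:10490  50:1655  51:4998  52:2700  53:10140  54:1558  55:9260
  56:688  57:9645  58:10656  59:574  60:6295  61:6597  62:670  63:7386
  64:6555  65:6356  66:8774  67:5437  68:8488  69:2415  70:1765  71:7846
  72:9500  73:8894  74:9540  75:2957  76:4044  77:3500  78:970  79:1208
  80:9163  81:4950  82:7633  83:10161  84:9672  85:8566  86:1247  87:8579
  88:8357  89:2410  90:6616  91:8533  92:2584  93:6539  94:4348  95:8781
  96:837  97:952  98:9906  99:5062  100:10732  101:10112  102:9001  103:6533
  104:3595
Giant step factor: 5604^(-105) ≡ 7249 (mod 10957).
Scan 6282·7249^i mod 10957 for i = 0, 1, …:
  i=0: 6282   i=1: 926   i=2: 6890   i=3: 3604
  i=4: 3908   i=5: 5247   i=6: 3756   i=7: 10056
  i=8: 9980   i=9: 6906     …   i=97: 9270
  i=98: 9906
Match at i=98, j=98: a = 98·105 + 98 = 10388.

10388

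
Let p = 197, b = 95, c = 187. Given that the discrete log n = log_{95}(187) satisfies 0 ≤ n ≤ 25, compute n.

Compute 95^0 mod 197 = 1, then multiply by 95 repeatedly:
  95^0=1  95^1=95  95^2=160  95^3=31  95^4=187
Found 187 at exponent 4.

4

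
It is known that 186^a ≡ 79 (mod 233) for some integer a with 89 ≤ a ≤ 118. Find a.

Compute 186^89 mod 233 = 179, then multiply by 186 repeatedly:
  186^89=179  186^90=208  186^91=10  186^92=229  186^93=188
  186^94=18  186^95=86  186^96=152  186^97=79
Found 79 at exponent 97.

97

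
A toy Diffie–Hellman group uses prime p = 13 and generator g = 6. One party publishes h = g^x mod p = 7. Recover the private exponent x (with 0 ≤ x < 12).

7

Successive powers of 6 modulo 13:
  6^0=1  6^1=6  6^2=10  6^3=8  6^4=9  6^5=2
  6^6=12  6^7=7
So 6^7 ≡ 7 (mod 13), giving x = 7.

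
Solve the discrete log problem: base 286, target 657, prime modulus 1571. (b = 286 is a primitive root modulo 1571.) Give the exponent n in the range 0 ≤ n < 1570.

448

Baby-step giant-step with m = ceil(sqrt(1570)) = 40.
Baby table (286^j mod 1571 for j=0..39):
  0:1  1:286  2:104  3:1466  4:1390  5:77  6:28  7:153
  8:1341  9:202  10:1216  11:585  12:784  13:1142  14:1415  15:943
  16:1057  17:670  18:1529  19:556  20:345  21:1268  22:1318  23:1479
  24:395  25:1429  26:234  27:942  28:771  29:566  30:63  31:737
  32:268  33:1240  34:1165  35:138  36:193  37:213  38:1220  39:158
Giant step factor: 286^(-40) ≡ 614 (mod 1571).
Scan 657·614^i mod 1571 for i = 0, 1, …:
  i=0: 657   i=1: 1222   i=2: 941   i=3: 1217
  i=4: 1013   i=5: 1437   i=6: 987   i=7: 1183
  i=8: 560   i=9: 1362   i=10: 496   i=11: 1341
Match at i=11, j=8: n = 11·40 + 8 = 448.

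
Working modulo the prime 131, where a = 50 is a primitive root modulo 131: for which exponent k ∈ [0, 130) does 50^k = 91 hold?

18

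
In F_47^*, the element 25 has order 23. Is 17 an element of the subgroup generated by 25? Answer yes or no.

yes

17 ∈ ⟨25⟩ iff 17^23 ≡ 1 (mod 47), since |⟨25⟩| = 23.
17^23 mod 47 = 1.
Since 1 = 1, 17 lies in the subgroup.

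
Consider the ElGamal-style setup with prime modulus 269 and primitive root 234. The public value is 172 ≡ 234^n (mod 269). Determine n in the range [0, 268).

Baby-step giant-step with m = ceil(sqrt(268)) = 17.
Baby table (234^j mod 269 for j=0..16):
  0:1  1:234  2:149  3:165  4:143  5:106  6:56  7:192
  8:5  9:94  10:207  11:18  12:177  13:261  14:11  15:153
  16:25
Giant step factor: 234^(-17) ≡ 178 (mod 269).
Scan 172·178^i mod 269 for i = 0, 1, …:
  i=0: 172   i=1: 219   i=2: 246   i=3: 210
  i=4: 258   i=5: 194   i=6: 100   i=7: 46
  i=8: 118   i=9: 22   i=10: 150   i=11: 69
  i=12: 177
Match at i=12, j=12: n = 12·17 + 12 = 216.

216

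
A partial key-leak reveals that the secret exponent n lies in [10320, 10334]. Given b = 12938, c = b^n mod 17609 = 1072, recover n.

Compute 12938^10320 mod 17609 = 2201, then multiply by 12938 repeatedly:
  12938^10320=2201  12938^10321=2785  12938^10322=4316  12938^10323=2269  12938^10324=2119
  12938^10325=16018  12938^10326=563  12938^10327=11577  12938^10328=1072
Found 1072 at exponent 10328.

10328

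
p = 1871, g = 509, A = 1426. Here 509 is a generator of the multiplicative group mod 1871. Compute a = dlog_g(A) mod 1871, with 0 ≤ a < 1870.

1729

Baby-step giant-step with m = ceil(sqrt(1870)) = 44.
Baby table (509^j mod 1871 for j=0..43):
  0:1  1:509  2:883  3:407  4:1353  5:149  6:1001  7:597
  8:771  9:1400  10:1620  11:1340  12:1016  13:748  14:919  15:21
  16:1334  17:1704  18:1063  19:348  20:1258  21:440  22:1311  23:1223
  24:1335  25:342  26:75  27:755  28:740  29:589  30:441  31:1820
  32:235  33:1742  34:1695  35:224  36:1756  37:1337  38:1360  39:1841
  40:1569  41:1575  42:887  43:572
Giant step factor: 509^(-44) ≡ 532 (mod 1871).
Scan 1426·532^i mod 1871 for i = 0, 1, …:
  i=0: 1426   i=1: 877   i=2: 685   i=3: 1446
  i=4: 291   i=5: 1390   i=6: 435   i=7: 1287
  i=8: 1769   i=9: 1866     …   i=38: 1788
  i=39: 748
Match at i=39, j=13: a = 39·44 + 13 = 1729.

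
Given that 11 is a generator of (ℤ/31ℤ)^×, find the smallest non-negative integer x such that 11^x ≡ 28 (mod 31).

2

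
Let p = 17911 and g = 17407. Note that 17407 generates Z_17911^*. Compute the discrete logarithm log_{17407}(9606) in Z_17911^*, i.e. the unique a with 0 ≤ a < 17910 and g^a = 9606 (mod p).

Baby-step giant-step with m = ceil(sqrt(17910)) = 134.
Baby table (17407^j mod 17911 for j=0..133):
  0:1  1:17407  2:3262  3:3764  4:1510  5:9133  6:95  7:5853
  8:5403  9:17271  10:162  11:7907  12:9025  13:794  14:11777  15:10844
  16:15390  17:16814  18:15558  19:3786  20:8333  21:9253  22:11259  23:3251
  24:9308  25:1450  26:3551  27:1396  28:12856  29:4358  30:6621  31:12373
  32:14947  33:7243  34:3372  35:2057  36:2110  37:11220  38:4996  39:7467
  40:15853  41:16305  42:3429  43:9151  44:8934  45:10836  46:1511  47:8629
  48:3357  49:9617  50:6913  51:8493  52:257  53:13760  54:14428  55:154
  56:11939  57:840  58:6504  59:17608  60:9424  61:14630  62:5812  63:8156
  64:8906  65:7037  66:17641  67:10703  68:14810  69:4647  70:4253  71:5808
  72:10172  73:13769  74:9892  75:11601  76:9993  77:14430  78:17057  79:552
  80:8368  81:9524  82:52  83:9614  84:8425  85:16618  86:6876  87:9230
  88:4940  89:17780  90:12291  91:2542  92:8424  93:17122  94:3614  95:5466
  96:3430  97:8647  98:12196  99:14600  100:3021  101:17762  102:3452  103:15470
  104:12316  105:7853  106:419  107:3756  108:5542  109:948  110:5805  111:11684
  112:3983  113:16511  114:7071  115:505  116:14145  117:17409  118:2254  119:10288
  120:9038  121:12153  122:450  123:6043  124:17109  125:10166  126:16793  127:8231
  128:6928  129:933  130:13365  131:16487  132:1256  133:11772
Giant step factor: 17407^(-134) ≡ 3427 (mod 17911).
Scan 9606·3427^i mod 17911 for i = 0, 1, …:
  i=0: 9606   i=1: 17255   i=2: 8674   i=3: 11449
  i=4: 10633   i=5: 8317   i=6: 5958   i=7: 17437
  i=8: 5503   i=9: 16409     …   i=24: 9325
  i=25: 3551
Match at i=25, j=26: a = 25·134 + 26 = 3376.

3376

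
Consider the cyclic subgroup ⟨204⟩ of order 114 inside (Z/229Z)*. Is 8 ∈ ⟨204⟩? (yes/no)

8 ∈ ⟨204⟩ iff 8^114 ≡ 1 (mod 229), since |⟨204⟩| = 114.
8^114 mod 229 = 228.
Since 228 ≠ 1, 8 does not lie in the subgroup.

no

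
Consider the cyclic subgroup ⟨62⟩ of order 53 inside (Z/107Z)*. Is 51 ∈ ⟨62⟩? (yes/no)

51 ∈ ⟨62⟩ iff 51^53 ≡ 1 (mod 107), since |⟨62⟩| = 53.
51^53 mod 107 = 106.
Since 106 ≠ 1, 51 does not lie in the subgroup.

no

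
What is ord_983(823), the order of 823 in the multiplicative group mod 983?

The order of 823 must divide p − 1 = 982 = 2 · 491.
Divisors: 1, 2, 491, 982.
Check each in increasing order: 823^1 ≡ 823;  823^2 ≡ 42;  823^491 ≡ 1.
Smallest exponent giving 1 is 491.

491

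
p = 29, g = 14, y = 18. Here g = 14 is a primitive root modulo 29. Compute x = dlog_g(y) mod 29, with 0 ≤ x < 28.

3

Successive powers of 14 modulo 29:
  14^0=1  14^1=14  14^2=22  14^3=18
So 14^3 ≡ 18 (mod 29), giving x = 3.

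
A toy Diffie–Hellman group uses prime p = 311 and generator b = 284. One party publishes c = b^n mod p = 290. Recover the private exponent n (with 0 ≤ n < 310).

Successive powers of 284 modulo 311:
  284^0=1  284^1=284  284^2=107  284^3=221  284^4=253  284^5=11
  284^6=14  284^7=244  284^8=254  284^9=295  284^10=121  284^11=154
  284^12=196  284^13=306  284^14=135  284^15=87  284^16=139  284^17=290
So 284^17 ≡ 290 (mod 311), giving n = 17.

17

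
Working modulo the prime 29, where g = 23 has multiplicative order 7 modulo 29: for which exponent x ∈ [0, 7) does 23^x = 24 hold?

6

Successive powers of 23 modulo 29:
  23^0=1  23^1=23  23^2=7  23^3=16  23^4=20  23^5=25
  23^6=24
So 23^6 ≡ 24 (mod 29), giving x = 6.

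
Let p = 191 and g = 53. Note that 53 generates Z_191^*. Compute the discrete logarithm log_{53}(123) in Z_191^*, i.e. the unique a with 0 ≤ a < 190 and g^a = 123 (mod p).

Baby-step giant-step with m = ceil(sqrt(190)) = 14.
Baby table (53^j mod 191 for j=0..13):
  0:1  1:53  2:135  3:88  4:80  5:38  6:104  7:164
  8:97  9:175  10:107  11:132  12:120  13:57
Giant step factor: 53^(-14) ≡ 60 (mod 191).
Scan 123·60^i mod 191 for i = 0, 1, …:
  i=0: 123   i=1: 122   i=2: 62   i=3: 91
  i=4: 112   i=5: 35   i=6: 190   i=7: 131
  i=8: 29   i=9: 21   i=10: 114   i=11: 155
  i=12: 132
Match at i=12, j=11: a = 12·14 + 11 = 179.

179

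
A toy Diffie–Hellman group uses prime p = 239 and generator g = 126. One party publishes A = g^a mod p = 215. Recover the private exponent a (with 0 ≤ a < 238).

Baby-step giant-step with m = ceil(sqrt(238)) = 16.
Baby table (126^j mod 239 for j=0..15):
  0:1  1:126  2:102  3:185  4:127  5:228  6:48  7:73
  8:116  9:37  10:121  11:189  12:153  13:158  14:71  15:103
Giant step factor: 126^(-16) ≡ 83 (mod 239).
Scan 215·83^i mod 239 for i = 0, 1, …:
  i=0: 215   i=1: 159   i=2: 52   i=3: 14
  i=4: 206   i=5: 129   i=6: 191   i=7: 79
  i=8: 104   i=9: 28   i=10: 173   i=11: 19
  i=12: 143   i=13: 158
Match at i=13, j=13: a = 13·16 + 13 = 221.

221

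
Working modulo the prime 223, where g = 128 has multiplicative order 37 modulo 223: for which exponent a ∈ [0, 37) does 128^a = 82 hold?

7

Successive powers of 128 modulo 223:
  128^0=1  128^1=128  128^2=105  128^3=60  128^4=98  128^5=56
  128^6=32  128^7=82
So 128^7 ≡ 82 (mod 223), giving a = 7.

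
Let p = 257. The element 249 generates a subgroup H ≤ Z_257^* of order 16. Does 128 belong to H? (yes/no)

yes

128 ∈ ⟨249⟩ iff 128^16 ≡ 1 (mod 257), since |⟨249⟩| = 16.
128^16 mod 257 = 1.
Since 1 = 1, 128 lies in the subgroup.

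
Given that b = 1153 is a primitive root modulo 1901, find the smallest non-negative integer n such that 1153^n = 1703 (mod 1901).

993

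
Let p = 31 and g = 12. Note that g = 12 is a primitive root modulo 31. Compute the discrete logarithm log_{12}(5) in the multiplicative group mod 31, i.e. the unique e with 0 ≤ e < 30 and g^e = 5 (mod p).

20

Successive powers of 12 modulo 31:
  12^0=1  12^1=12  12^2=20  12^3=23  12^4=28  12^5=26
  12^6=2  12^7=24  12^8=9  12^9=15  12^10=25  12^11=21
  12^12=4  12^13=17  12^14=18  12^15=30  12^16=19  12^17=11
  12^18=8  12^19=3  12^20=5
So 12^20 ≡ 5 (mod 31), giving e = 20.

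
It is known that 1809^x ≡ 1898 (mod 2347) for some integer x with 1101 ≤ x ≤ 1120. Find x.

1105

Compute 1809^1101 mod 2347 = 1533, then multiply by 1809 repeatedly:
  1809^1101=1533  1809^1102=1390  1809^1103=873  1809^1104=2073  1809^1105=1898
Found 1898 at exponent 1105.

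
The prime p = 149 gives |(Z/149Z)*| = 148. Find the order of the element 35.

74

The order of 35 must divide p − 1 = 148 = 2^2 · 37.
Divisors: 1, 2, 4, 37, 74, 148.
Check each in increasing order: 35^1 ≡ 35;  35^2 ≡ 33;  35^4 ≡ 46;  35^37 ≡ 148;  35^74 ≡ 1.
Smallest exponent giving 1 is 74.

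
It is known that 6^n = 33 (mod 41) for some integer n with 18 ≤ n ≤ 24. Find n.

Compute 6^18 mod 41 = 33, then multiply by 6 repeatedly:
  6^18=33
Found 33 at exponent 18.

18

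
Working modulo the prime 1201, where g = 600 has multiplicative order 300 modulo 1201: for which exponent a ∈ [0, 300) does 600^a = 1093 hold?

Baby-step giant-step with m = ceil(sqrt(300)) = 18.
Baby table (600^j mod 1201 for j=0..17):
  0:1  1:600  2:901  3:150  4:1126  5:638  6:882  7:760
  8:821  9:190  10:1106  11:648  12:877  13:162  14:1120  15:641
  16:280  17:1061
Giant step factor: 600^(-18) ≡ 326 (mod 1201).
Scan 1093·326^i mod 1201 for i = 0, 1, …:
  i=0: 1093   i=1: 822   i=2: 149   i=3: 534
  i=4: 1140   i=5: 531   i=6: 162
Match at i=6, j=13: a = 6·18 + 13 = 121.

121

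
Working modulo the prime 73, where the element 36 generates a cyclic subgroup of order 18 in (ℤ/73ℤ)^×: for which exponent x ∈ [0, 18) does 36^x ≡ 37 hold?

10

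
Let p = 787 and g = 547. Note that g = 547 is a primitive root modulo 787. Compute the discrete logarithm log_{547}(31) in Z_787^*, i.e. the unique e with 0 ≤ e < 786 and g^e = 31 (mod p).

18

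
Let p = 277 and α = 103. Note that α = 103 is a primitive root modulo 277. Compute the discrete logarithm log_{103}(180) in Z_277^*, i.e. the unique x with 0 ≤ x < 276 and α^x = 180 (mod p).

197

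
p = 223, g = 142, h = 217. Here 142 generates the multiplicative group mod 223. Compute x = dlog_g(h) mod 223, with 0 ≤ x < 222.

184

Baby-step giant-step with m = ceil(sqrt(222)) = 15.
Baby table (142^j mod 223 for j=0..14):
  0:1  1:142  2:94  3:191  4:139  5:114  6:132  7:12
  8:143  9:13  10:62  11:107  12:30  13:23  14:144
Giant step factor: 142^(-15) ≡ 141 (mod 223).
Scan 217·141^i mod 223 for i = 0, 1, …:
  i=0: 217   i=1: 46   i=2: 19   i=3: 3
  i=4: 200   i=5: 102   i=6: 110   i=7: 123
  i=8: 172   i=9: 168   i=10: 50   i=11: 137
  i=12: 139
Match at i=12, j=4: x = 12·15 + 4 = 184.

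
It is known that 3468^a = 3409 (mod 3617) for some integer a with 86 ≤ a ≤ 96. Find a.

96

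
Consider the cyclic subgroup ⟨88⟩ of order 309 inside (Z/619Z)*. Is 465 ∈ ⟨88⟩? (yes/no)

no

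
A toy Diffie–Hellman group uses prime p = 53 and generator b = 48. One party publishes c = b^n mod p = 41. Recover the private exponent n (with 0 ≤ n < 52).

Successive powers of 48 modulo 53:
  48^0=1  48^1=48  48^2=25  48^3=34  48^4=42  48^5=2
  48^6=43  48^7=50  48^8=15  48^9=31  48^10=4  48^11=33
  48^12=47  48^13=30  48^14=9  48^15=8  48^16=13  48^17=41
So 48^17 ≡ 41 (mod 53), giving n = 17.

17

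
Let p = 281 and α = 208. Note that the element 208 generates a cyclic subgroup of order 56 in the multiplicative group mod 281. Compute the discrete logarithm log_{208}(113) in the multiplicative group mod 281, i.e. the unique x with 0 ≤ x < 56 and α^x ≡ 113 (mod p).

Baby-step giant-step with m = ceil(sqrt(56)) = 8.
Baby table (208^j mod 281 for j=0..7):
  0:1  1:208  2:271  3:168  4:100  5:6  6:124  7:221
Giant step factor: 208^(-8) ≡ 109 (mod 281).
Scan 113·109^i mod 281 for i = 0, 1, …:
  i=0: 113   i=1: 234   i=2: 216   i=3: 221
Match at i=3, j=7: x = 3·8 + 7 = 31.

31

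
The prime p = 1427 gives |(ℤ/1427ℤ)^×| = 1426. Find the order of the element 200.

1426

The order of 200 must divide p − 1 = 1426 = 2 · 23 · 31.
Divisors: 1, 2, 23, 31, 46, 62, 713, 1426.
Check each in increasing order: 200^1 ≡ 200;  200^2 ≡ 44;  200^23 ≡ 1357;  200^31 ≡ 73;  200^46 ≡ 619;  200^62 ≡ 1048;  200^713 ≡ 1426;  200^1426 ≡ 1.
Smallest exponent giving 1 is 1426.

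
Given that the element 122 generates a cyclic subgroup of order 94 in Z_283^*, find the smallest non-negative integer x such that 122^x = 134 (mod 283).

14

Successive powers of 122 modulo 283:
  122^0=1  122^1=122  122^2=168  122^3=120  122^4=207  122^5=67
  122^6=250  122^7=219  122^8=116  122^9=2  122^10=244  122^11=53
  122^12=240  122^13=131  122^14=134
So 122^14 ≡ 134 (mod 283), giving x = 14.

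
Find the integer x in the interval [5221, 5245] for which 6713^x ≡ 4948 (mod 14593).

5240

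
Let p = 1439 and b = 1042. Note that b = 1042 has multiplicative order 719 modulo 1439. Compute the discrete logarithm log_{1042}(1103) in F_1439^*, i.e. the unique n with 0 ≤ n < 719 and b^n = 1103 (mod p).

654

Baby-step giant-step with m = ceil(sqrt(719)) = 27.
Baby table (1042^j mod 1439 for j=0..26):
  0:1  1:1042  2:758  3:1264  4:403  5:1177  6:406  7:1425
  8:1241  9:900  10:1011  11:114  12:790  13:72  14:196  15:1333
  16:351  17:236  18:1282  19:452  20:431  21:134  22:45  23:842
  24:1013  25:759  26:867
Giant step factor: 1042^(-27) ≡ 1351 (mod 1439).
Scan 1103·1351^i mod 1439 for i = 0, 1, …:
  i=0: 1103   i=1: 788   i=2: 1167   i=3: 912
  i=4: 328   i=5: 1355   i=6: 197   i=7: 1371
  i=8: 228   i=9: 82     …   i=23: 813
  i=24: 406
Match at i=24, j=6: n = 24·27 + 6 = 654.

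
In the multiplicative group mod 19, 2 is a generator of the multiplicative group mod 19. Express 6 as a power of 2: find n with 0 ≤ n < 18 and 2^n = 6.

14

Successive powers of 2 modulo 19:
  2^0=1  2^1=2  2^2=4  2^3=8  2^4=16  2^5=13
  2^6=7  2^7=14  2^8=9  2^9=18  2^10=17  2^11=15
  2^12=11  2^13=3  2^14=6
So 2^14 ≡ 6 (mod 19), giving n = 14.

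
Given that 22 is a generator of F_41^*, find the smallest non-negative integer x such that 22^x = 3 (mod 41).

Successive powers of 22 modulo 41:
  22^0=1  22^1=22  22^2=33  22^3=29  22^4=23  22^5=14
  22^6=21  22^7=11  22^8=37  22^9=35  22^10=32  22^11=7
  22^12=31  22^13=26  22^14=39  22^15=38  22^16=16  22^17=24
  22^18=36  22^19=13  22^20=40  22^21=19  22^22=8  22^23=12
  22^24=18  22^25=27  22^26=20  22^27=30  22^28=4  22^29=6
  22^30=9  22^31=34  22^32=10  22^33=15  22^34=2  22^35=3
So 22^35 ≡ 3 (mod 41), giving x = 35.

35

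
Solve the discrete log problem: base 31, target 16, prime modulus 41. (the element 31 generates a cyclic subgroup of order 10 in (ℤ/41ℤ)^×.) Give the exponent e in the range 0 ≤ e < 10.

8

Successive powers of 31 modulo 41:
  31^0=1  31^1=31  31^2=18  31^3=25  31^4=37  31^5=40
  31^6=10  31^7=23  31^8=16
So 31^8 ≡ 16 (mod 41), giving e = 8.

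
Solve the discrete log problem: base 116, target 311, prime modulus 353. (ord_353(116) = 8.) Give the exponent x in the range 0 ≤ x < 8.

6

Successive powers of 116 modulo 353:
  116^0=1  116^1=116  116^2=42  116^3=283  116^4=352  116^5=237
  116^6=311
So 116^6 ≡ 311 (mod 353), giving x = 6.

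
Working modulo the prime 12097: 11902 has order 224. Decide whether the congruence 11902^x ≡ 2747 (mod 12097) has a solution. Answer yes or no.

2747 ∈ ⟨11902⟩ iff 2747^224 ≡ 1 (mod 12097), since |⟨11902⟩| = 224.
2747^224 mod 12097 = 1.
Since 1 = 1, 2747 lies in the subgroup.

yes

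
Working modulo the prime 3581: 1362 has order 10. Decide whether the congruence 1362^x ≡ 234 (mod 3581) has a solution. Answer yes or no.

⟨1362⟩ has order 10; its elements mod 3581 are {1, 86, 234, 1041, 1362, 2219, 2540, 3347, 3495, 3580}.
234 is in this set.

yes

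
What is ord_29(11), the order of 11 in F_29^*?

The order of 11 must divide p − 1 = 28 = 2^2 · 7.
Divisors: 1, 2, 4, 7, 14, 28.
Check each in increasing order: 11^1 ≡ 11;  11^2 ≡ 5;  11^4 ≡ 25;  11^7 ≡ 12;  11^14 ≡ 28;  11^28 ≡ 1.
Smallest exponent giving 1 is 28.

28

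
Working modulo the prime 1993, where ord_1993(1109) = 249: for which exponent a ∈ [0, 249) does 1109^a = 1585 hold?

Baby-step giant-step with m = ceil(sqrt(249)) = 16.
Baby table (1109^j mod 1993 for j=0..15):
  0:1  1:1109  2:200  3:577  4:140  5:1799  6:98  7:1060
  8:1663  9:742  10:1762  11:918  12:1632  13:244  14:1541  15:968
Giant step factor: 1109^(-16) ≡ 354 (mod 1993).
Scan 1585·354^i mod 1993 for i = 0, 1, …:
  i=0: 1585   i=1: 1057   i=2: 1487   i=3: 246
  i=4: 1385   i=5: 12   i=6: 262   i=7: 1070
  i=8: 110   i=9: 1073     …   i=14: 496
  i=15: 200
Match at i=15, j=2: a = 15·16 + 2 = 242.

242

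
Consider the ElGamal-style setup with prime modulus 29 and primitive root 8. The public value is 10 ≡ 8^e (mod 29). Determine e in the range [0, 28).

17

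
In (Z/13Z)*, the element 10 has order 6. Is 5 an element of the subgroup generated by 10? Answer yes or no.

5 ∈ ⟨10⟩ iff 5^6 ≡ 1 (mod 13), since |⟨10⟩| = 6.
5^6 mod 13 = 12.
Since 12 ≠ 1, 5 does not lie in the subgroup.

no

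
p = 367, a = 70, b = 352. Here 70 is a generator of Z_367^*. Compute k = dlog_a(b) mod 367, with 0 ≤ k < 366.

315

Baby-step giant-step with m = ceil(sqrt(366)) = 20.
Baby table (70^j mod 367 for j=0..19):
  0:1  1:70  2:129  3:222  4:126  5:12  6:106  7:80
  8:95  9:44  10:144  11:171  12:226  13:39  14:161  15:260
  16:217  17:143  18:101  19:97
Giant step factor: 70^(-20) ≡ 2 (mod 367).
Scan 352·2^i mod 367 for i = 0, 1, …:
  i=0: 352   i=1: 337   i=2: 307   i=3: 247
  i=4: 127   i=5: 254   i=6: 141   i=7: 282
  i=8: 197   i=9: 27     …   i=14: 130
  i=15: 260
Match at i=15, j=15: k = 15·20 + 15 = 315.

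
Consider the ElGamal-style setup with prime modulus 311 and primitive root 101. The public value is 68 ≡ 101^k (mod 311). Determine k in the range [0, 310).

115

Baby-step giant-step with m = ceil(sqrt(310)) = 18.
Baby table (101^j mod 311 for j=0..17):
  0:1  1:101  2:249  3:269  4:112  5:116  6:209  7:272
  8:104  9:241  10:83  11:297  12:141  13:246  14:277  15:298
  16:242  17:184
Giant step factor: 101^(-18) ≡ 45 (mod 311).
Scan 68·45^i mod 311 for i = 0, 1, …:
  i=0: 68   i=1: 261   i=2: 238   i=3: 136
  i=4: 211   i=5: 165   i=6: 272
Match at i=6, j=7: k = 6·18 + 7 = 115.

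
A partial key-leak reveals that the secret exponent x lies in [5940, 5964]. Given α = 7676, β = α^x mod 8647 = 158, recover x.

Compute 7676^5940 mod 8647 = 3772, then multiply by 7676 repeatedly:
  7676^5940=3772  7676^5941=3716  7676^5942=6210  7676^5943=5696  7676^5944=3264
  7676^5945=4105  7676^5946=312  7676^5947=8340  7676^5948=4099  7676^5949=6138
  7676^5950=6432  7676^5951=6309  7676^5952=4684  7676^5953=158
Found 158 at exponent 5953.

5953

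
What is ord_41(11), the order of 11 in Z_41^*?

The order of 11 must divide p − 1 = 40 = 2^3 · 5.
Divisors: 1, 2, 4, 5, 8, 10, 20, 40.
Check each in increasing order: 11^1 ≡ 11;  11^2 ≡ 39;  11^4 ≡ 4;  11^5 ≡ 3;  11^8 ≡ 16;  11^10 ≡ 9;  11^20 ≡ 40;  11^40 ≡ 1.
Smallest exponent giving 1 is 40.

40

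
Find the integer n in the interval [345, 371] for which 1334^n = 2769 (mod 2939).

360

Compute 1334^345 mod 2939 = 2058, then multiply by 1334 repeatedly:
  1334^345=2058  1334^346=346  1334^347=141  1334^348=2937  1334^349=271
  1334^350=17  1334^351=2105  1334^352=1325  1334^353=1211  1334^354=1963
  1334^355=2932  1334^356=2418  1334^357=1529  1334^358=20  1334^359=229
  1334^360=2769
Found 2769 at exponent 360.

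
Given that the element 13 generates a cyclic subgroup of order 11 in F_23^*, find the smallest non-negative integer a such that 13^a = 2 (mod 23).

8

Successive powers of 13 modulo 23:
  13^0=1  13^1=13  13^2=8  13^3=12  13^4=18  13^5=4
  13^6=6  13^7=9  13^8=2
So 13^8 ≡ 2 (mod 23), giving a = 8.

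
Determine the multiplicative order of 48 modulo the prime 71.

The order of 48 must divide p − 1 = 70 = 2 · 5 · 7.
Divisors: 1, 2, 5, 7, 10, 14, 35, 70.
Check each in increasing order: 48^1 ≡ 48;  48^2 ≡ 32;  48^5 ≡ 20;  48^7 ≡ 1.
Smallest exponent giving 1 is 7.

7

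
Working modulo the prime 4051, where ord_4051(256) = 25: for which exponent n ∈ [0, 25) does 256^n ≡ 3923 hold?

Successive powers of 256 modulo 4051:
  256^0=1  256^1=256  256^2=720  256^3=2025  256^4=3923
So 256^4 ≡ 3923 (mod 4051), giving n = 4.

4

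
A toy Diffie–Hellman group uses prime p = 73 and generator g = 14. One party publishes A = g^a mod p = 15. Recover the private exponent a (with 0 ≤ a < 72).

23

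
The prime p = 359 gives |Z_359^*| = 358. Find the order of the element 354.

358

The order of 354 must divide p − 1 = 358 = 2 · 179.
Divisors: 1, 2, 179, 358.
Check each in increasing order: 354^1 ≡ 354;  354^2 ≡ 25;  354^179 ≡ 358;  354^358 ≡ 1.
Smallest exponent giving 1 is 358.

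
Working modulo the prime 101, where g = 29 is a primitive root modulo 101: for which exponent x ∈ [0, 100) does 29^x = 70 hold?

Baby-step giant-step with m = ceil(sqrt(100)) = 10.
Baby table (29^j mod 101 for j=0..9):
  0:1  1:29  2:33  3:48  4:79  5:69  6:82  7:55
  8:80  9:98
Giant step factor: 29^(-10) ≡ 65 (mod 101).
Scan 70·65^i mod 101 for i = 0, 1, …:
  i=0: 70   i=1: 5   i=2: 22   i=3: 16
  i=4: 30   i=5: 31   i=6: 96   i=7: 79
Match at i=7, j=4: x = 7·10 + 4 = 74.

74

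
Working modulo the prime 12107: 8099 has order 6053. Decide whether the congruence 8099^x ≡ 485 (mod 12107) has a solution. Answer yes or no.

no

485 ∈ ⟨8099⟩ iff 485^6053 ≡ 1 (mod 12107), since |⟨8099⟩| = 6053.
485^6053 mod 12107 = 12106.
Since 12106 ≠ 1, 485 does not lie in the subgroup.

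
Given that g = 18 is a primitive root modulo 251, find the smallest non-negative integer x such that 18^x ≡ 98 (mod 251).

43

Baby-step giant-step with m = ceil(sqrt(250)) = 16.
Baby table (18^j mod 251 for j=0..15):
  0:1  1:18  2:73  3:59  4:58  5:40  6:218  7:159
  8:101  9:61  10:94  11:186  12:85  13:24  14:181  15:246
Giant step factor: 18^(-16) ≡ 198 (mod 251).
Scan 98·198^i mod 251 for i = 0, 1, …:
  i=0: 98   i=1: 77   i=2: 186
Match at i=2, j=11: x = 2·16 + 11 = 43.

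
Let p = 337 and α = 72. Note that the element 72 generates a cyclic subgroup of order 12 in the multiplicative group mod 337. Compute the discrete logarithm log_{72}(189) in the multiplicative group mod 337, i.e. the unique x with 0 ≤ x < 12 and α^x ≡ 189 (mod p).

3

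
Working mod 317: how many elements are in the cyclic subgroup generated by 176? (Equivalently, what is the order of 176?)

79

The order of 176 must divide p − 1 = 316 = 2^2 · 79.
Divisors: 1, 2, 4, 79, 158, 316.
Check each in increasing order: 176^1 ≡ 176;  176^2 ≡ 227;  176^4 ≡ 175;  176^79 ≡ 1.
Smallest exponent giving 1 is 79.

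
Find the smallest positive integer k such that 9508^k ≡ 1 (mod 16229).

16228

The order of 9508 must divide p − 1 = 16228 = 2^2 · 4057.
Divisors: 1, 2, 4, 4057, 8114, 16228.
Check each in increasing order: 9508^1 ≡ 9508;  9508^2 ≡ 6534;  9508^4 ≡ 10886;  9508^4057 ≡ 4856;  9508^8114 ≡ 16228;  9508^16228 ≡ 1.
Smallest exponent giving 1 is 16228.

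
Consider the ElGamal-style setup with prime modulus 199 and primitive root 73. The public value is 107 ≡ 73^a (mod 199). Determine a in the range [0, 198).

33

Baby-step giant-step with m = ceil(sqrt(198)) = 15.
Baby table (73^j mod 199 for j=0..14):
  0:1  1:73  2:155  3:171  4:145  5:38  6:187  7:119
  8:130  9:137  10:51  11:141  12:144  13:164  14:32
Giant step factor: 73^(-15) ≡ 88 (mod 199).
Scan 107·88^i mod 199 for i = 0, 1, …:
  i=0: 107   i=1: 63   i=2: 171
Match at i=2, j=3: a = 2·15 + 3 = 33.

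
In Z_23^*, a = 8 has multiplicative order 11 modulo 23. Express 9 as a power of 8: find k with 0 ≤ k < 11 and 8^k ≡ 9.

Successive powers of 8 modulo 23:
  8^0=1  8^1=8  8^2=18  8^3=6  8^4=2  8^5=16
  8^6=13  8^7=12  8^8=4  8^9=9
So 8^9 ≡ 9 (mod 23), giving k = 9.

9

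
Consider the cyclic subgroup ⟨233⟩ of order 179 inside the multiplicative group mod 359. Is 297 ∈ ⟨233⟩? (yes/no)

yes

297 ∈ ⟨233⟩ iff 297^179 ≡ 1 (mod 359), since |⟨233⟩| = 179.
297^179 mod 359 = 1.
Since 1 = 1, 297 lies in the subgroup.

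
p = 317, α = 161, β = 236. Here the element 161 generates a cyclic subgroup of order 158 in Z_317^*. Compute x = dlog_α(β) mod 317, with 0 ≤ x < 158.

57

Baby-step giant-step with m = ceil(sqrt(158)) = 13.
Baby table (161^j mod 317 for j=0..12):
  0:1  1:161  2:244  3:293  4:257  5:167  6:259  7:172
  8:113  9:124  10:310  11:141  12:194
Giant step factor: 161^(-13) ≡ 217 (mod 317).
Scan 236·217^i mod 317 for i = 0, 1, …:
  i=0: 236   i=1: 175   i=2: 252   i=3: 160
  i=4: 167
Match at i=4, j=5: x = 4·13 + 5 = 57.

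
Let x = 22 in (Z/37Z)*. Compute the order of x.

The order of 22 must divide p − 1 = 36 = 2^2 · 3^2.
Divisors: 1, 2, 3, 4, 6, 9, 12, 18, 36.
Check each in increasing order: 22^1 ≡ 22;  22^2 ≡ 3;  22^3 ≡ 29;  22^4 ≡ 9;  22^6 ≡ 27;  22^9 ≡ 6;  22^12 ≡ 26;  22^18 ≡ 36;  22^36 ≡ 1.
Smallest exponent giving 1 is 36.

36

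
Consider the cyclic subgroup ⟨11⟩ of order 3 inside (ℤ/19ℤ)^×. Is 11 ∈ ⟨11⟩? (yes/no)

⟨11⟩ has order 3; its elements mod 19 are {1, 7, 11}.
11 is in this set.

yes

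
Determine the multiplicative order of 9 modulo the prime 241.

60

The order of 9 must divide p − 1 = 240 = 2^4 · 3 · 5.
Divisors: 1, 2, 3, 4, 5, 6, 8, 10, 12, 15, 16, 20, 24, 30, 40, 48, 60, 80, 120, 240.
Check each in increasing order: 9^1 ≡ 9;  9^2 ≡ 81;  9^3 ≡ 6;  9^4 ≡ 54;  9^5 ≡ 4;  9^6 ≡ 36;  9^8 ≡ 24;  9^10 ≡ 16;  9^12 ≡ 91;  9^15 ≡ 64;  9^16 ≡ 94;  9^20 ≡ 15;  9^24 ≡ 87;  9^30 ≡ 240;  9^40 ≡ 225;  9^48 ≡ 98;  9^60 ≡ 1.
Smallest exponent giving 1 is 60.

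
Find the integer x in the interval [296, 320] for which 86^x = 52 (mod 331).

309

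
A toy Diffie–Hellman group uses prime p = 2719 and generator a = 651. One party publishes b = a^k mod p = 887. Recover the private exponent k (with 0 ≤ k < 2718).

342

Baby-step giant-step with m = ceil(sqrt(2718)) = 53.
Baby table (651^j mod 2719 for j=0..52):
  0:1  1:651  2:2356  3:240  4:1257  5:2607  6:501  7:2590
  8:310  9:604  10:1668  11:987  12:853  13:627  14:327  15:795
  16:935  17:2348  18:470  19:1442  20:687  21:1321  22:767  23:1740
  24:1636  25:1907  26:1593  27:1104  28:888  29:1660  30:1217  31:1038
  32:1426  33:1147  34:1691  35:2365  36:661  37:709  38:2048  39:938
  40:1582  41:2100  42:2162  43:1739  44:985  45:2270  46:1353  47:2566
  48:1000  49:1159  50:1346  51:728  52:822
Giant step factor: 651^(-53) ≡ 167 (mod 2719).
Scan 887·167^i mod 2719 for i = 0, 1, …:
  i=0: 887   i=1: 1303   i=2: 81   i=3: 2651
  i=4: 2239   i=5: 1410   i=6: 1636
Match at i=6, j=24: k = 6·53 + 24 = 342.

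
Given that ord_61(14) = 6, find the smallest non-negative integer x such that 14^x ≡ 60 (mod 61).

3

Successive powers of 14 modulo 61:
  14^0=1  14^1=14  14^2=13  14^3=60
So 14^3 ≡ 60 (mod 61), giving x = 3.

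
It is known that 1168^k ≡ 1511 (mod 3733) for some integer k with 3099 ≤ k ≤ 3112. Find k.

3107

Compute 1168^3099 mod 3733 = 1493, then multiply by 1168 repeatedly:
  1168^3099=1493  1168^3100=513  1168^3101=1904  1168^3102=2737  1168^3103=1368
  1168^3104=100  1168^3105=1077  1168^3106=3648  1168^3107=1511
Found 1511 at exponent 3107.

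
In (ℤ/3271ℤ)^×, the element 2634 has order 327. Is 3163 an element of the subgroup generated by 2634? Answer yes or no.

yes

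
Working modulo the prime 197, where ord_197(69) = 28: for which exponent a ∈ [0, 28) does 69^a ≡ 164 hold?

Successive powers of 69 modulo 197:
  69^0=1  69^1=69  69^2=33  69^3=110  69^4=104  69^5=84
  69^6=83  69^7=14  69^8=178  69^9=68  69^10=161  69^11=77
  69^12=191  69^13=177  69^14=196  69^15=128  69^16=164
So 69^16 ≡ 164 (mod 197), giving a = 16.

16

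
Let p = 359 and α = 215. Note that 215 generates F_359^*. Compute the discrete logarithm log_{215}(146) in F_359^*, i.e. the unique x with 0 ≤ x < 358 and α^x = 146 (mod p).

62

Baby-step giant-step with m = ceil(sqrt(358)) = 19.
Baby table (215^j mod 359 for j=0..18):
  0:1  1:215  2:273  3:178  4:216  5:129  6:92  7:35
  8:345  9:221  10:127  11:21  12:207  13:348  14:148  15:228
  16:196  17:137  18:17
Giant step factor: 215^(-19) ≡ 116 (mod 359).
Scan 146·116^i mod 359 for i = 0, 1, …:
  i=0: 146   i=1: 63   i=2: 128   i=3: 129
Match at i=3, j=5: x = 3·19 + 5 = 62.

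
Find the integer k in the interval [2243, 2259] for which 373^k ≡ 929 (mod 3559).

2248

Compute 373^2243 mod 3559 = 2994, then multiply by 373 repeatedly:
  373^2243=2994  373^2244=2795  373^2245=3307  373^2246=2097  373^2247=2760
  373^2248=929
Found 929 at exponent 2248.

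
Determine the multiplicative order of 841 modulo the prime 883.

441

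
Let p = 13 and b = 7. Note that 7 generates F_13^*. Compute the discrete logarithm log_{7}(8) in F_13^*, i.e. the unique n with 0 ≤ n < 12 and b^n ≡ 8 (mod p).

Successive powers of 7 modulo 13:
  7^0=1  7^1=7  7^2=10  7^3=5  7^4=9  7^5=11
  7^6=12  7^7=6  7^8=3  7^9=8
So 7^9 ≡ 8 (mod 13), giving n = 9.

9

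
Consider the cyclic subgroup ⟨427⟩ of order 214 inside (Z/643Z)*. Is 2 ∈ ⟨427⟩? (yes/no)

2 ∈ ⟨427⟩ iff 2^214 ≡ 1 (mod 643), since |⟨427⟩| = 214.
2^214 mod 643 = 1.
Since 1 = 1, 2 lies in the subgroup.

yes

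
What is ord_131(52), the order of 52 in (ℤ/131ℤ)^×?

The order of 52 must divide p − 1 = 130 = 2 · 5 · 13.
Divisors: 1, 2, 5, 10, 13, 26, 65, 130.
Check each in increasing order: 52^1 ≡ 52;  52^2 ≡ 84;  52^5 ≡ 112;  52^10 ≡ 99;  52^13 ≡ 1.
Smallest exponent giving 1 is 13.

13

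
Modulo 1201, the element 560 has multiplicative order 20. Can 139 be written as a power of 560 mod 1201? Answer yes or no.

yes

⟨560⟩ has order 20; its elements mod 1201 are {1, 49, 105, 139, 183, 216, 225, 341, 395, 560, 641, 806, 860, 976, 985, 1018, 1062, 1096, 1152, 1200}.
139 is in this set.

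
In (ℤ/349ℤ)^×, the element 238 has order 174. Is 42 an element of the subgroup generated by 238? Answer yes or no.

yes

42 ∈ ⟨238⟩ iff 42^174 ≡ 1 (mod 349), since |⟨238⟩| = 174.
42^174 mod 349 = 1.
Since 1 = 1, 42 lies in the subgroup.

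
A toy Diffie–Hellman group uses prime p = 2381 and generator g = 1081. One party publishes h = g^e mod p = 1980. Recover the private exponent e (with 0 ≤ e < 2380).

Baby-step giant-step with m = ceil(sqrt(2380)) = 49.
Baby table (1081^j mod 2381 for j=0..48):
  0:1  1:1081  2:1871  3:1082  4:571  5:572  6:1653  7:1143
  8:2225  9:415  10:987  11:259  12:1402  13:1246  14:1661  15:267
  16:526  17:1928  18:793  19:73  20:340  21:866  22:413  23:1206
  24:1279  25:1619  26:104  27:517  28:1723  29:621  30:2240  31:2344
  32:480  33:2203  34:443  35:302  36:265  37:745  38:567  39:1010
  40:1312  41:1577  42:2322  43:508  44:1518  45:449  46:2026  47:1967
  48:94
Giant step factor: 1081^(-49) ≡ 1641 (mod 2381).
Scan 1980·1641^i mod 2381 for i = 0, 1, …:
  i=0: 1980   i=1: 1496   i=2: 125   i=3: 359
  i=4: 1012   i=5: 1135   i=6: 593   i=7: 1665
  i=8: 1258   i=9: 51     …   i=28: 54
  i=29: 517
Match at i=29, j=27: e = 29·49 + 27 = 1448.

1448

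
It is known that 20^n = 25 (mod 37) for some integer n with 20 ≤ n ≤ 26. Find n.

Compute 20^20 mod 37 = 7, then multiply by 20 repeatedly:
  20^20=7  20^21=29  20^22=25
Found 25 at exponent 22.

22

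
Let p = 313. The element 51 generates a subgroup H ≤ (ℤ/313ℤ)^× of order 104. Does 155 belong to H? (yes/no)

155 ∈ ⟨51⟩ iff 155^104 ≡ 1 (mod 313), since |⟨51⟩| = 104.
155^104 mod 313 = 214.
Since 214 ≠ 1, 155 does not lie in the subgroup.

no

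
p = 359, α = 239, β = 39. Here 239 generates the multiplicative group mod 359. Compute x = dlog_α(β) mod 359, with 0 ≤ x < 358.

Baby-step giant-step with m = ceil(sqrt(358)) = 19.
Baby table (239^j mod 359 for j=0..18):
  0:1  1:239  2:40  3:226  4:164  5:65  6:98  7:87
  8:330  9:249  10:276  11:267  12:270  13:269  14:30  15:349
  16:123  17:318  18:253
Giant step factor: 239^(-19) ≡ 315 (mod 359).
Scan 39·315^i mod 359 for i = 0, 1, …:
  i=0: 39   i=1: 79   i=2: 114   i=3: 10
  i=4: 278   i=5: 333   i=6: 67   i=7: 283
  i=8: 113   i=9: 54   i=10: 137   i=11: 75
  i=12: 290   i=13: 164
Match at i=13, j=4: x = 13·19 + 4 = 251.

251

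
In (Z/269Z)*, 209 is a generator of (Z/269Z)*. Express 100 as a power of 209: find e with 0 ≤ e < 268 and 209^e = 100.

66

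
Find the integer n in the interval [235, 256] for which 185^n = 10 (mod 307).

Compute 185^235 mod 307 = 157, then multiply by 185 repeatedly:
  185^235=157  185^236=187  185^237=211  185^238=46  185^239=221
  185^240=54  185^241=166  185^242=10
Found 10 at exponent 242.

242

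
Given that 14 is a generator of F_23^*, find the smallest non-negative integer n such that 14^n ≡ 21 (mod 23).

9

Successive powers of 14 modulo 23:
  14^0=1  14^1=14  14^2=12  14^3=7  14^4=6  14^5=15
  14^6=3  14^7=19  14^8=13  14^9=21
So 14^9 ≡ 21 (mod 23), giving n = 9.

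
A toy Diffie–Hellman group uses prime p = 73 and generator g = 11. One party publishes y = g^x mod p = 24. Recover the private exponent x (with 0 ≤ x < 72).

Baby-step giant-step with m = ceil(sqrt(72)) = 9.
Baby table (11^j mod 73 for j=0..8):
  0:1  1:11  2:48  3:17  4:41  5:13  6:70  7:40
  8:2
Giant step factor: 11^(-9) ≡ 10 (mod 73).
Scan 24·10^i mod 73 for i = 0, 1, …:
  i=0: 24   i=1: 21   i=2: 64   i=3: 56
  i=4: 49   i=5: 52   i=6: 9   i=7: 17
Match at i=7, j=3: x = 7·9 + 3 = 66.

66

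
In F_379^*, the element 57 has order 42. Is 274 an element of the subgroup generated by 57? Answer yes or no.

no

274 ∈ ⟨57⟩ iff 274^42 ≡ 1 (mod 379), since |⟨57⟩| = 42.
274^42 mod 379 = 115.
Since 115 ≠ 1, 274 does not lie in the subgroup.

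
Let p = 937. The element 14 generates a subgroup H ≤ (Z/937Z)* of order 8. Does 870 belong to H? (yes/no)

yes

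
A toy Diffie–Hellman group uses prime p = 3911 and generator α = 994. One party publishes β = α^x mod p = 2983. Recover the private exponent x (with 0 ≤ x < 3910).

3165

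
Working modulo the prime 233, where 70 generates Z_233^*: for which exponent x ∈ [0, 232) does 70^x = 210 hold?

Baby-step giant-step with m = ceil(sqrt(232)) = 16.
Baby table (70^j mod 233 for j=0..15):
  0:1  1:70  2:7  3:24  4:49  5:168  6:110  7:11
  8:71  9:77  10:31  11:73  12:217  13:45  14:121  15:82
Giant step factor: 70^(-16) ≡ 74 (mod 233).
Scan 210·74^i mod 233 for i = 0, 1, …:
  i=0: 210   i=1: 162   i=2: 105   i=3: 81
  i=4: 169   i=5: 157   i=6: 201   i=7: 195
  i=8: 217
Match at i=8, j=12: x = 8·16 + 12 = 140.

140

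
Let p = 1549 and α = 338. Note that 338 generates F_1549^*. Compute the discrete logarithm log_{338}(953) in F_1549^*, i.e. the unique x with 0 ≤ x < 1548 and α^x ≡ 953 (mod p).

693

Baby-step giant-step with m = ceil(sqrt(1548)) = 40.
Baby table (338^j mod 1549 for j=0..39):
  0:1  1:338  2:1167  3:1000  4:318  5:603  6:895  7:455
  8:439  9:1227  10:1143  11:633  12:192  13:1387  14:1008  15:1473
  16:645  17:1150  18:1450  19:616  20:642  21:136  22:1047  23:714
  24:1237  25:1425  26:1460  27:898  28:1469  29:842  30:1129  31:548
  32:893  33:1328  34:1203  35:776  36:507  37:976  38:1500  39:477
Giant step factor: 338^(-40) ≡ 846 (mod 1549).
Scan 953·846^i mod 1549 for i = 0, 1, …:
  i=0: 953   i=1: 758   i=2: 1531   i=3: 262
  i=4: 145   i=5: 299   i=6: 467   i=7: 87
  i=8: 799   i=9: 590     …   i=16: 626
  i=17: 1387
Match at i=17, j=13: x = 17·40 + 13 = 693.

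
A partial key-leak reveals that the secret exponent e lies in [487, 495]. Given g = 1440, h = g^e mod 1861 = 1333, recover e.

Compute 1440^487 mod 1861 = 931, then multiply by 1440 repeatedly:
  1440^487=931  1440^488=720  1440^489=223  1440^490=1028  1440^491=825
  1440^492=682  1440^493=1333
Found 1333 at exponent 493.

493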